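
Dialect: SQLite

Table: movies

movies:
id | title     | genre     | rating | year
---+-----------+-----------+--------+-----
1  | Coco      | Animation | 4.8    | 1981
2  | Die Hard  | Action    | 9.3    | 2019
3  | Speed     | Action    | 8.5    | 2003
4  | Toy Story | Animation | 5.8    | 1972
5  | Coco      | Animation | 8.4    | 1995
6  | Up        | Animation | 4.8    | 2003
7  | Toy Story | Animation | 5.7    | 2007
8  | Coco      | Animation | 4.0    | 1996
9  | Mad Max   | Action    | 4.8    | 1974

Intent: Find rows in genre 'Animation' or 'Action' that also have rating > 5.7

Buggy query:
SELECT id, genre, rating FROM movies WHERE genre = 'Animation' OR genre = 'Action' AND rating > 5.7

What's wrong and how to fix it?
Bug: Without parentheses, AND is evaluated before OR, so the rating filter only applies to the 'Action' branch

Fix: Add parentheses around the OR so the AND applies to both alternatives

Corrected query:
SELECT id, genre, rating FROM movies WHERE (genre = 'Animation' OR genre = 'Action') AND rating > 5.7

Result:
id | genre     | rating
---+-----------+-------
2  | Action    | 9.3   
3  | Action    | 8.5   
4  | Animation | 5.8   
5  | Animation | 8.4   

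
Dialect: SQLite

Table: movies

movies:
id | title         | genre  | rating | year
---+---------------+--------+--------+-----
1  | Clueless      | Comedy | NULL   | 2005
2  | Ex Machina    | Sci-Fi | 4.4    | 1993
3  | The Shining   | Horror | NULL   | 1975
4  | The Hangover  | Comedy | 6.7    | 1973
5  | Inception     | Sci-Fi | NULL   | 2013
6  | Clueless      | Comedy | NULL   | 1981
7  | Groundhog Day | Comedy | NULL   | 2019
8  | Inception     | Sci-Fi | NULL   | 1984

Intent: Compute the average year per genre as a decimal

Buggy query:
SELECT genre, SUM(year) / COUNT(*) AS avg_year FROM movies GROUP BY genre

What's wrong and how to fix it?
Bug: Both operands are integers, so '/' performs integer division and truncates

Fix: Multiply by 1.0 (or CAST to REAL) to force floating-point division

Corrected query:
SELECT genre, SUM(year) * 1.0 / COUNT(*) AS avg_year FROM movies GROUP BY genre

Result:
genre  | avg_year   
-------+------------
Comedy | 1994.5     
Horror | 1975       
Sci-Fi | 1996.666667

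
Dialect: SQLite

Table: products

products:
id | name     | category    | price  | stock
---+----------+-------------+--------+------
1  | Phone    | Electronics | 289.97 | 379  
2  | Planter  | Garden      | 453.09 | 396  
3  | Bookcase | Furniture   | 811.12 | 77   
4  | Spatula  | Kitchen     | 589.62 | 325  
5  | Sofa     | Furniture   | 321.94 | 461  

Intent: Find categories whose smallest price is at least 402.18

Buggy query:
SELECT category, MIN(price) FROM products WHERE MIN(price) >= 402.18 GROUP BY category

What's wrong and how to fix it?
Bug: MIN() in WHERE is a misuse of aggregate

Fix: Use HAVING for the per-group MIN condition

Corrected query:
SELECT category, MIN(price) FROM products GROUP BY category HAVING MIN(price) >= 402.18

Result:
category | MIN(price)
---------+-----------
Garden   | 453.09    
Kitchen  | 589.62    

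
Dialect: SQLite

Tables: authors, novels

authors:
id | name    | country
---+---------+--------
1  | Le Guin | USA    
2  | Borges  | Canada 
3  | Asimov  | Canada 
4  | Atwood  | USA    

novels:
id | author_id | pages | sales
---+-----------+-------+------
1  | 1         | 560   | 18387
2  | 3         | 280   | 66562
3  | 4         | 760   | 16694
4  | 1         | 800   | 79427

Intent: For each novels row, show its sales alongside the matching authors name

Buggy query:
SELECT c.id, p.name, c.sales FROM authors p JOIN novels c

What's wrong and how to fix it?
Bug: Missing join condition: each novels row is matched to all authors rows instead of just its own

Fix: Specify the join condition linking the foreign key to the parent id

Corrected query:
SELECT c.id, p.name, c.sales FROM authors p JOIN novels c ON c.author_id = p.id

Result:
id | name    | sales
---+---------+------
1  | Le Guin | 18387
2  | Asimov  | 66562
3  | Atwood  | 16694
4  | Le Guin | 79427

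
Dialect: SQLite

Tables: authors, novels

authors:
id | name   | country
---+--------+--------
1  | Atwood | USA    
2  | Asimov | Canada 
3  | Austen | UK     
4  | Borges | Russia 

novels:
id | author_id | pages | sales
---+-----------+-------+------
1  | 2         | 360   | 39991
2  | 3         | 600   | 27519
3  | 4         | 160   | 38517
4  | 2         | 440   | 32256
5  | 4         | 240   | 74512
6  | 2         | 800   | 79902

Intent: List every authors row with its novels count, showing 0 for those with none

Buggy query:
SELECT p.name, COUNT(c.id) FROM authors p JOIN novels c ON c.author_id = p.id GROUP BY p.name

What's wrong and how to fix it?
Bug: An inner join excludes parents with zero children

Fix: Use LEFT JOIN so parents without children still appear (COUNT(c.id) gives 0)

Corrected query:
SELECT p.name, COUNT(c.id) FROM authors p LEFT JOIN novels c ON c.author_id = p.id GROUP BY p.name

Result:
name   | COUNT(c.id)
-------+------------
Asimov | 3          
Atwood | 0          
Austen | 1          
Borges | 2          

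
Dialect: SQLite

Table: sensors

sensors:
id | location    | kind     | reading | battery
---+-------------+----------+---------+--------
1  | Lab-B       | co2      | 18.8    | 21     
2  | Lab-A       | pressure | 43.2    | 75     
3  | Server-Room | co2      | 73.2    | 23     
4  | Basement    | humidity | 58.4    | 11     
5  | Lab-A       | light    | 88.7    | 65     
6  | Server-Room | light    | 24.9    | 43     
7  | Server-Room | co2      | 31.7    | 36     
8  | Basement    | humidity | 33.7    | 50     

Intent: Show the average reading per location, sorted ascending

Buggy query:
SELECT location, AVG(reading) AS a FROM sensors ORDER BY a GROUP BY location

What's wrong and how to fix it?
Bug: ORDER BY appears before GROUP BY; SQL clause order requires GROUP BY first

Fix: Reorder: SELECT … FROM … GROUP BY … ORDER BY …

Corrected query:
SELECT location, AVG(reading) AS a FROM sensors GROUP BY location ORDER BY a

Result:
location    | a        
------------+----------
Lab-B       | 18.8     
Server-Room | 43.266667
Basement    | 46.05    
Lab-A       | 65.95    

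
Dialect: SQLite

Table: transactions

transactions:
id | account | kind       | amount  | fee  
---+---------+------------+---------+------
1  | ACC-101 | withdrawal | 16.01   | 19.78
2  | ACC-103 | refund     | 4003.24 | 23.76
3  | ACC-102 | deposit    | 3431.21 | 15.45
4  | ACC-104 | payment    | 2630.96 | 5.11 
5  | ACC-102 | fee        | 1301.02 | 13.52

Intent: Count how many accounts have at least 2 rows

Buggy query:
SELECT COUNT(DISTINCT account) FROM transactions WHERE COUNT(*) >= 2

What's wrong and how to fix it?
Bug: WHERE filters individual rows, not groups, so a group-level COUNT is invalid there

Fix: Group first with HAVING COUNT(*) >= 2, then COUNT the resulting groups

Corrected query:
SELECT COUNT(*) FROM (SELECT account FROM transactions GROUP BY account HAVING COUNT(*) >= 2)

Result:
COUNT(*)
--------
1       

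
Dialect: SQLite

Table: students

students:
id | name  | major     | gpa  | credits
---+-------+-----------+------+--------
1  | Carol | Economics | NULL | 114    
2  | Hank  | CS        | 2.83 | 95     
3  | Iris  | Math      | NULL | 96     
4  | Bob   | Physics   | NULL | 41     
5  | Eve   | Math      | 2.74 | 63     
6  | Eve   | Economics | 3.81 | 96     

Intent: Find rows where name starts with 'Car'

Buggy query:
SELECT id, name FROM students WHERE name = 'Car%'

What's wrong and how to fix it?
Bug: '=' compares the literal string including the % character; pattern matching needs LIKE

Fix: Replace '=' with LIKE so 'Car%' is treated as a pattern

Corrected query:
SELECT id, name FROM students WHERE name LIKE 'Car%'

Result:
id | name 
---+------
1  | Carol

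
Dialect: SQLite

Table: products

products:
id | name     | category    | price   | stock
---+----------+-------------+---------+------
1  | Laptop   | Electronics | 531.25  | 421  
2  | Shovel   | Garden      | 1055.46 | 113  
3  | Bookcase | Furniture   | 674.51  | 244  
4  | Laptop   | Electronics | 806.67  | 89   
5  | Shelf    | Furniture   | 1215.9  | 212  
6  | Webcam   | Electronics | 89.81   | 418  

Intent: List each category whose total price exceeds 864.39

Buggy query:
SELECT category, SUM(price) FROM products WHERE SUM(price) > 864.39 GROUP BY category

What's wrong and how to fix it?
Bug: WHERE runs before GROUP BY, so aggregates aren't available there

Fix: Move the aggregate condition to a HAVING clause

Corrected query:
SELECT category, SUM(price) FROM products GROUP BY category HAVING SUM(price) > 864.39

Result:
category    | SUM(price)
------------+-----------
Electronics | 1427.73   
Furniture   | 1890.41   
Garden      | 1055.46   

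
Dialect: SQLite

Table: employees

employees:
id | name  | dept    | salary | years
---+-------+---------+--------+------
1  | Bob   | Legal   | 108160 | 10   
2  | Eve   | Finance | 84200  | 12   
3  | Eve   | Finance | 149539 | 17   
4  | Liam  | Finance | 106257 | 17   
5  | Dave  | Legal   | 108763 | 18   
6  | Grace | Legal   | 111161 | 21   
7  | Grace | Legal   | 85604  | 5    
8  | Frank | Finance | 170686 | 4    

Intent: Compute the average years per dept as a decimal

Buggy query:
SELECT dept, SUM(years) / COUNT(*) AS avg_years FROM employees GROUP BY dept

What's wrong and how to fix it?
Bug: Both operands are integers, so '/' performs integer division and truncates

Fix: Cast one side to REAL so the division keeps the fractional part

Corrected query:
SELECT dept, SUM(years) * 1.0 / COUNT(*) AS avg_years FROM employees GROUP BY dept

Result:
dept    | avg_years
--------+----------
Finance | 12.5     
Legal   | 13.5     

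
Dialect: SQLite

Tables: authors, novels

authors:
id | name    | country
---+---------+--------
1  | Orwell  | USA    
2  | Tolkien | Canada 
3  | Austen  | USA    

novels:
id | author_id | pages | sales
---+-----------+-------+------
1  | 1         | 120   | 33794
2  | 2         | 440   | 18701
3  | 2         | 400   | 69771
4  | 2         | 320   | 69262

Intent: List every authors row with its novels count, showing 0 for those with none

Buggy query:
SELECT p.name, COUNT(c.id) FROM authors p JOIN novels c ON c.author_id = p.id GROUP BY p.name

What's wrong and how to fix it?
Bug: INNER JOIN drops authors rows that have no matching novels rows

Fix: Switch to LEFT JOIN to retain unmatched parent rows

Corrected query:
SELECT p.name, COUNT(c.id) FROM authors p LEFT JOIN novels c ON c.author_id = p.id GROUP BY p.name

Result:
name    | COUNT(c.id)
--------+------------
Austen  | 0          
Orwell  | 1          
Tolkien | 3          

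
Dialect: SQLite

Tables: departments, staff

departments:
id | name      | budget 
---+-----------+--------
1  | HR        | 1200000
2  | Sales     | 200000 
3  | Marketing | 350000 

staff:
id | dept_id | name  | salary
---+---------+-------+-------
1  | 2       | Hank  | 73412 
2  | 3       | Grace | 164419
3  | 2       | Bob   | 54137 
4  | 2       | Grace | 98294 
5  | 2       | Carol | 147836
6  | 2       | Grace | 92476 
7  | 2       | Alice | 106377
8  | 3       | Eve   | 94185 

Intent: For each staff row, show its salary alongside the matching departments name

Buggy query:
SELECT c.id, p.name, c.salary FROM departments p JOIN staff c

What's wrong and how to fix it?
Bug: Missing join condition: each staff row is matched to all departments rows instead of just its own

Fix: Specify the join condition linking the foreign key to the parent id

Corrected query:
SELECT c.id, p.name, c.salary FROM departments p JOIN staff c ON c.dept_id = p.id

Result:
id | name      | salary
---+-----------+-------
1  | Sales     | 73412 
2  | Marketing | 164419
3  | Sales     | 54137 
4  | Sales     | 98294 
5  | Sales     | 147836
6  | Sales     | 92476 
7  | Sales     | 106377
8  | Marketing | 94185 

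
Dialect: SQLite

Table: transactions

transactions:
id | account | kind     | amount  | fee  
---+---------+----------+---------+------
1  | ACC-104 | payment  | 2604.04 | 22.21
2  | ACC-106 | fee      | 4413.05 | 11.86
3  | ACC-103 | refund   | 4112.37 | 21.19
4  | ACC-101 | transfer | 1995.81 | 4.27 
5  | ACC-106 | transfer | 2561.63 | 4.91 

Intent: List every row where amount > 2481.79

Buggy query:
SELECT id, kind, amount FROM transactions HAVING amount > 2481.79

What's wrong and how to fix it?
Bug: This is a non-aggregate query (no GROUP BY, no aggregates), so in SQLite the HAVING clause is invalid here; a row-level condition belongs in WHERE

Fix: Replace HAVING with WHERE since the condition applies to individual rows

Corrected query:
SELECT id, kind, amount FROM transactions WHERE amount > 2481.79

Result:
id | kind     | amount 
---+----------+--------
1  | payment  | 2604.04
2  | fee      | 4413.05
3  | refund   | 4112.37
5  | transfer | 2561.63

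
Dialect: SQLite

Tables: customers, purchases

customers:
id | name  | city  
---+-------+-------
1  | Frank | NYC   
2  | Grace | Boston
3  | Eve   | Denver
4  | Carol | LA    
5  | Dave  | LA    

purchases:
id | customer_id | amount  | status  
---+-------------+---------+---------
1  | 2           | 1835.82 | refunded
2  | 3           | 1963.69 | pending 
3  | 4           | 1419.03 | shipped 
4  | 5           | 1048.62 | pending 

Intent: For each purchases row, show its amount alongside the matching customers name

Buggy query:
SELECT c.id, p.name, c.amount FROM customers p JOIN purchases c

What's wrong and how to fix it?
Bug: Missing join condition: each purchases row is matched to all customers rows instead of just its own

Fix: Specify the join condition linking the foreign key to the parent id

Corrected query:
SELECT c.id, p.name, c.amount FROM customers p JOIN purchases c ON c.customer_id = p.id

Result:
id | name  | amount 
---+-------+--------
1  | Grace | 1835.82
2  | Eve   | 1963.69
3  | Carol | 1419.03
4  | Dave  | 1048.62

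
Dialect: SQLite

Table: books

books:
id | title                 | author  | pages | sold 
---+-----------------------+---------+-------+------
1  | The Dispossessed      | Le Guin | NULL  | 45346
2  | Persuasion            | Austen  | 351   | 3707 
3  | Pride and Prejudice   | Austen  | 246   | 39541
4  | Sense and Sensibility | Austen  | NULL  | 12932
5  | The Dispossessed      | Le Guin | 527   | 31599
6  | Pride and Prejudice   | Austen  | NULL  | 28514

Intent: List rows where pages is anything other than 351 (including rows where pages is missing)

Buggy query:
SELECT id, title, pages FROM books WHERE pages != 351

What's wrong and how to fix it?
Bug: Inequality against NULL is unknown, not true; rows with NULL are dropped

Fix: Handle NULL separately with IS NULL alongside the inequality

Corrected query:
SELECT id, title, pages FROM books WHERE pages != 351 OR pages IS NULL

Result:
id | title                 | pages
---+-----------------------+------
1  | The Dispossessed      | NULL 
3  | Pride and Prejudice   | 246  
4  | Sense and Sensibility | NULL 
5  | The Dispossessed      | 527  
6  | Pride and Prejudice   | NULL 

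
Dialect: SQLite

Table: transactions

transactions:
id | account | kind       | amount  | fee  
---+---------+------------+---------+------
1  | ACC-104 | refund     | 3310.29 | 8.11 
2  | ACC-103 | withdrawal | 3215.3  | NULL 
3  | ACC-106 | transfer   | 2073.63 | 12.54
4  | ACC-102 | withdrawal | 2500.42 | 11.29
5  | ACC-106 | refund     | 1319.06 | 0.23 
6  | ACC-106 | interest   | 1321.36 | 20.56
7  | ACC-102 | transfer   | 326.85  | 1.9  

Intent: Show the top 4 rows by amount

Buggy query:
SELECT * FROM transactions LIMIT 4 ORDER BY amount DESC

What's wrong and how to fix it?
Bug: ORDER BY cannot follow LIMIT; LIMIT is the final clause

Fix: Swap the clauses: ORDER BY first, then LIMIT

Corrected query:
SELECT * FROM transactions ORDER BY amount DESC LIMIT 4

Result:
id | account | kind       | amount  | fee  
---+---------+------------+---------+------
1  | ACC-104 | refund     | 3310.29 | 8.11 
2  | ACC-103 | withdrawal | 3215.3  | NULL 
4  | ACC-102 | withdrawal | 2500.42 | 11.29
3  | ACC-106 | transfer   | 2073.63 | 12.54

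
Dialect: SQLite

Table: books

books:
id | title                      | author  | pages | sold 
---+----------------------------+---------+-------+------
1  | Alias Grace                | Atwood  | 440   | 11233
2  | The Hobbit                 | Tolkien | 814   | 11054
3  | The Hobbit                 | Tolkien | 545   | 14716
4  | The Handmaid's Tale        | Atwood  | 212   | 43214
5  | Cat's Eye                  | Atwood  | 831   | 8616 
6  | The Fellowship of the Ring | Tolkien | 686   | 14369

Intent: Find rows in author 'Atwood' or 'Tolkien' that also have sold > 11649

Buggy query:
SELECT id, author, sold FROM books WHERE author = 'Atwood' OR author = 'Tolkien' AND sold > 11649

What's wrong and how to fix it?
Bug: AND binds tighter than OR, so this parses as author = 'Atwood' OR (author = 'Tolkien' AND sold > 11649)

Fix: Group the OR with parentheses (or use IN), then AND the threshold

Corrected query:
SELECT id, author, sold FROM books WHERE (author = 'Atwood' OR author = 'Tolkien') AND sold > 11649

Result:
id | author  | sold 
---+---------+------
3  | Tolkien | 14716
4  | Atwood  | 43214
6  | Tolkien | 14369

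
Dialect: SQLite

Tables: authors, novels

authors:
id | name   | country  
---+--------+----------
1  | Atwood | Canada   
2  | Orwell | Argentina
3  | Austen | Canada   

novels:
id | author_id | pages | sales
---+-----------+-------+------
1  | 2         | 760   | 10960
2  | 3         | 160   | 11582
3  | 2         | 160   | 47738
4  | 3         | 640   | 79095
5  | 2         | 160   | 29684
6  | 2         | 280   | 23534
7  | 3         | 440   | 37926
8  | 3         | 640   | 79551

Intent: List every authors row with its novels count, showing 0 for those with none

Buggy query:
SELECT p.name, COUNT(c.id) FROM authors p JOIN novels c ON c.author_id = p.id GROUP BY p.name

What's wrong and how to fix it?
Bug: INNER JOIN drops authors rows that have no matching novels rows

Fix: Use LEFT JOIN so parents without children still appear (COUNT(c.id) gives 0)

Corrected query:
SELECT p.name, COUNT(c.id) FROM authors p LEFT JOIN novels c ON c.author_id = p.id GROUP BY p.name

Result:
name   | COUNT(c.id)
-------+------------
Atwood | 0          
Austen | 4          
Orwell | 4          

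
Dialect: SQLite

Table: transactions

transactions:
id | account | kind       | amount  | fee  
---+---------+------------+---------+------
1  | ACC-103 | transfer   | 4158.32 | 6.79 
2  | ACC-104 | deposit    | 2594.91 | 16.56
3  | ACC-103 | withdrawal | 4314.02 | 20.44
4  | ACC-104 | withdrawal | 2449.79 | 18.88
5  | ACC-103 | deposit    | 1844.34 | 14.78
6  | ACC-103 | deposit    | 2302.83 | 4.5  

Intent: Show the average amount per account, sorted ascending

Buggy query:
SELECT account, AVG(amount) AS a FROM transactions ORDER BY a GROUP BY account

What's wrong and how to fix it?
Bug: ORDER BY appears before GROUP BY; SQL clause order requires GROUP BY first

Fix: Reorder: SELECT … FROM … GROUP BY … ORDER BY …

Corrected query:
SELECT account, AVG(amount) AS a FROM transactions GROUP BY account ORDER BY a

Result:
account | a        
--------+----------
ACC-104 | 2522.35  
ACC-103 | 3154.8775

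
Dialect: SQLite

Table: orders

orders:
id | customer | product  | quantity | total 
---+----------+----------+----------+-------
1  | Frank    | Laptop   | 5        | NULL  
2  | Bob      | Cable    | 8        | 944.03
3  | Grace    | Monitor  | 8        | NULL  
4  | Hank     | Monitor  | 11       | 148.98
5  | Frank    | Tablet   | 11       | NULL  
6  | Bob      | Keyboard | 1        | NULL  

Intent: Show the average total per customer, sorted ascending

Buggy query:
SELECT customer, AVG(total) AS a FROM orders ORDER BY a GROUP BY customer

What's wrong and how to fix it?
Bug: GROUP BY must precede ORDER BY

Fix: Reorder: SELECT … FROM … GROUP BY … ORDER BY …

Corrected query:
SELECT customer, AVG(total) AS a FROM orders GROUP BY customer ORDER BY a

Result:
customer | a     
---------+-------
Frank    | NULL  
Grace    | NULL  
Hank     | 148.98
Bob      | 944.03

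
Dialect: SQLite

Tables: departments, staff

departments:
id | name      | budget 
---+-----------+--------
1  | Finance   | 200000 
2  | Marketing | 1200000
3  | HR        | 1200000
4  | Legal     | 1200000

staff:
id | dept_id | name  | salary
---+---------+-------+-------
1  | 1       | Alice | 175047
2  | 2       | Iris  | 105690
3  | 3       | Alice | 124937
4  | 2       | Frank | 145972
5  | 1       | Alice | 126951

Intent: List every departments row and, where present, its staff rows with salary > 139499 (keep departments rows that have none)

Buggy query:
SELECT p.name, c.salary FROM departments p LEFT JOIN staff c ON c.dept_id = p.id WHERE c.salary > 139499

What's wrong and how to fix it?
Bug: A WHERE condition on the right-hand table after LEFT JOIN drops unmatched parents

Fix: Put 'c.salary > 139499' in the JOIN's ON clause instead of WHERE

Corrected query:
SELECT p.name, c.salary FROM departments p LEFT JOIN staff c ON c.dept_id = p.id AND c.salary > 139499

Result:
name      | salary
----------+-------
Finance   | 175047
Marketing | 145972
HR        | NULL  
Legal     | NULL  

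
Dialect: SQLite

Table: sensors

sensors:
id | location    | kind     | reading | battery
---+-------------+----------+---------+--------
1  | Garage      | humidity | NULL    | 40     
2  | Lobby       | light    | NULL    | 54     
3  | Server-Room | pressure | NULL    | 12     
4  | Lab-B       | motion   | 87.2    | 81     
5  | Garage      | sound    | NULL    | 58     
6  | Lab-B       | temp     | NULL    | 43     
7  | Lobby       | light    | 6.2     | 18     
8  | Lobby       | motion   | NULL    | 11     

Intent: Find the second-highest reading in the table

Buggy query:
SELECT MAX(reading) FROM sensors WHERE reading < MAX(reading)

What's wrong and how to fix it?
Bug: The inner MAX is an aggregate inside WHERE, which is not allowed

Fix: Put the inner MAX in a scalar subquery

Corrected query:
SELECT MAX(reading) FROM sensors WHERE reading < (SELECT MAX(reading) FROM sensors)

Result:
MAX(reading)
------------
6.2         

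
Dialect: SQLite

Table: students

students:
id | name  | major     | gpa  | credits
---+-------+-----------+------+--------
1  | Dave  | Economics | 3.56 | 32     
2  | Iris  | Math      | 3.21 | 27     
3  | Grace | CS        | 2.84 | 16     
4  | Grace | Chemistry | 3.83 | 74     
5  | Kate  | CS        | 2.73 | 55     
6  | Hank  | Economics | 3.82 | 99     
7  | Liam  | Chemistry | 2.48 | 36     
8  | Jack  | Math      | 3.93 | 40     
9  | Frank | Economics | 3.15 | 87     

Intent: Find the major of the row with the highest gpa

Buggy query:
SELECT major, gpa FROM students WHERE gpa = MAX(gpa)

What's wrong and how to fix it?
Bug: WHERE is evaluated per row; an aggregate over the whole table isn't defined there

Fix: Use a subquery: WHERE gpa = (SELECT MAX(gpa) FROM students)

Corrected query:
SELECT major, gpa FROM students WHERE gpa = (SELECT MAX(gpa) FROM students)

Result:
major | gpa 
------+-----
Math  | 3.93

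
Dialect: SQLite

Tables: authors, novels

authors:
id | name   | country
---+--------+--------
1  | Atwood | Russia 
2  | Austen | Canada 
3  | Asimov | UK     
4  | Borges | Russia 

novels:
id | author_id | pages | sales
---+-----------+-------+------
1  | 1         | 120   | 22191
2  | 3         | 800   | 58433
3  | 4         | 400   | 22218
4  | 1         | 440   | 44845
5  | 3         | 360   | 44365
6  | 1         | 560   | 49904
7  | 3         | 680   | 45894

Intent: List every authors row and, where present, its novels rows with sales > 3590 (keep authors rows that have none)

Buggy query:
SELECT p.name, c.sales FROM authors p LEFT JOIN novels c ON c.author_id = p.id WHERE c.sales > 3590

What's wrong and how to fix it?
Bug: Filtering c.sales in WHERE discards the NULL rows produced by LEFT JOIN, turning it into an inner join

Fix: Move the right-table condition into the ON clause so unmatched parents are kept

Corrected query:
SELECT p.name, c.sales FROM authors p LEFT JOIN novels c ON c.author_id = p.id AND c.sales > 3590

Result:
name   | sales
-------+------
Atwood | 22191
Atwood | 44845
Atwood | 49904
Austen | NULL 
Asimov | 44365
Asimov | 45894
Asimov | 58433
Borges | 22218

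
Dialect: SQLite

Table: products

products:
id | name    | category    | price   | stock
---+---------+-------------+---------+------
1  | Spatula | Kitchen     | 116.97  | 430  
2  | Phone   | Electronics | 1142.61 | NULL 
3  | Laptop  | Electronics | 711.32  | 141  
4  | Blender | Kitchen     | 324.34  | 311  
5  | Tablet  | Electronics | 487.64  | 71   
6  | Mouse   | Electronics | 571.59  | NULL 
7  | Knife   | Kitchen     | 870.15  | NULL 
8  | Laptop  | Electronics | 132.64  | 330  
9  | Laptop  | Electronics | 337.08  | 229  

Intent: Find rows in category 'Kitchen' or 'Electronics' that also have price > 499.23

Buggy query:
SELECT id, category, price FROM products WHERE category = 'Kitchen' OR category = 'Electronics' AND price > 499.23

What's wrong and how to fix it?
Bug: Without parentheses, AND is evaluated before OR, so the price filter only applies to the 'Electronics' branch

Fix: Add parentheses around the OR so the AND applies to both alternatives

Corrected query:
SELECT id, category, price FROM products WHERE (category = 'Kitchen' OR category = 'Electronics') AND price > 499.23

Result:
id | category    | price  
---+-------------+--------
2  | Electronics | 1142.61
3  | Electronics | 711.32 
6  | Electronics | 571.59 
7  | Kitchen     | 870.15 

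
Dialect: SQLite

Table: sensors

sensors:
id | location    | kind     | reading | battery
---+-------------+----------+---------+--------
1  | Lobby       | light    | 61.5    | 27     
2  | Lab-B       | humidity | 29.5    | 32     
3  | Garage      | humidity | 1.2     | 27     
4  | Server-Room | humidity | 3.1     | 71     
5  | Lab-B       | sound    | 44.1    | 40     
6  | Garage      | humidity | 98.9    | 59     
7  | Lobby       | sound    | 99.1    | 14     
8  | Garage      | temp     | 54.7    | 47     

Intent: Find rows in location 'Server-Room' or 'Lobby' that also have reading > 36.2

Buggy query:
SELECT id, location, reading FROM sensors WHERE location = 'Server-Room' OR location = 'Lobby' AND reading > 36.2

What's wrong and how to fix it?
Bug: AND binds tighter than OR, so this parses as location = 'Server-Room' OR (location = 'Lobby' AND reading > 36.2)

Fix: Group the OR with parentheses (or use IN), then AND the threshold

Corrected query:
SELECT id, location, reading FROM sensors WHERE (location = 'Server-Room' OR location = 'Lobby') AND reading > 36.2

Result:
id | location | reading
---+----------+--------
1  | Lobby    | 61.5   
7  | Lobby    | 99.1   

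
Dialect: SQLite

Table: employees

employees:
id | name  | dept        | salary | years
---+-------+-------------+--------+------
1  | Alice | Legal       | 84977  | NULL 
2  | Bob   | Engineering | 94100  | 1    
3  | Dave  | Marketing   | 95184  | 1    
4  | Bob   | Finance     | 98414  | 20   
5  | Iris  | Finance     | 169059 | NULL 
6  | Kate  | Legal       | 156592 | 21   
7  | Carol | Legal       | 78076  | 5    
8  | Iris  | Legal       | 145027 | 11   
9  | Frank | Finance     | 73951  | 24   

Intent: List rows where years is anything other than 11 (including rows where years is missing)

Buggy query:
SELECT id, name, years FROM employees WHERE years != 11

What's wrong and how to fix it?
Bug: Inequality against NULL is unknown, not true; rows with NULL are dropped

Fix: Handle NULL separately with IS NULL alongside the inequality

Corrected query:
SELECT id, name, years FROM employees WHERE years != 11 OR years IS NULL

Result:
id | name  | years
---+-------+------
1  | Alice | NULL 
2  | Bob   | 1    
3  | Dave  | 1    
4  | Bob   | 20   
5  | Iris  | NULL 
6  | Kate  | 21   
7  | Carol | 5    
9  | Frank | 24   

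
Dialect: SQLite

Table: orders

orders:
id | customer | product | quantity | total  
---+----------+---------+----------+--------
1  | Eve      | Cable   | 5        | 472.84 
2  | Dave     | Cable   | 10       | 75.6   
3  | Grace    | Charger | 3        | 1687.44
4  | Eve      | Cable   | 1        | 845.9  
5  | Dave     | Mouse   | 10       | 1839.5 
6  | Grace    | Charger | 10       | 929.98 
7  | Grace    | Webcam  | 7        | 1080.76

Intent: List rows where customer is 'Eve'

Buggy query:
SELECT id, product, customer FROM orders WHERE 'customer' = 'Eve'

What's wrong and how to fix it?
Bug: 'customer' in single quotes is a string literal, not the column; the comparison is literal-vs-literal and never true

Fix: Reference the column as customer without single quotes

Corrected query:
SELECT id, product, customer FROM orders WHERE customer = 'Eve'

Result:
id | product | customer
---+---------+---------
1  | Cable   | Eve     
4  | Cable   | Eve     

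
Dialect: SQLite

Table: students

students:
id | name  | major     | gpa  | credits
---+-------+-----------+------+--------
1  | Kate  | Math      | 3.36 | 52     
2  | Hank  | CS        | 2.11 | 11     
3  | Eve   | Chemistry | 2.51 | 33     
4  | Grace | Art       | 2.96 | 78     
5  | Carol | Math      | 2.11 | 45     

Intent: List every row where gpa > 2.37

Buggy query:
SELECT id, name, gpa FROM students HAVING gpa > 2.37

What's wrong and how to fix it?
Bug: This is a non-aggregate query (no GROUP BY, no aggregates), so in SQLite the HAVING clause is invalid here; a row-level condition belongs in WHERE

Fix: Use WHERE for row-level filtering

Corrected query:
SELECT id, name, gpa FROM students WHERE gpa > 2.37

Result:
id | name  | gpa 
---+-------+-----
1  | Kate  | 3.36
3  | Eve   | 2.51
4  | Grace | 2.96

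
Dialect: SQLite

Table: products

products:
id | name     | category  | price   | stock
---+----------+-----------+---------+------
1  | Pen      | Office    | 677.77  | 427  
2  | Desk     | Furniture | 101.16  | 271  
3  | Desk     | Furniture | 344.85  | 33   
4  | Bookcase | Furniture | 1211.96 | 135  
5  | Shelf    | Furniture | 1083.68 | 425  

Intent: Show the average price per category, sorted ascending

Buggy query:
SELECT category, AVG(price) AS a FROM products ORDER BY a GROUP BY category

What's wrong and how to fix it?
Bug: ORDER BY appears before GROUP BY; SQL clause order requires GROUP BY first

Fix: Reorder: SELECT … FROM … GROUP BY … ORDER BY …

Corrected query:
SELECT category, AVG(price) AS a FROM products GROUP BY category ORDER BY a

Result:
category  | a       
----------+---------
Office    | 677.77  
Furniture | 685.4125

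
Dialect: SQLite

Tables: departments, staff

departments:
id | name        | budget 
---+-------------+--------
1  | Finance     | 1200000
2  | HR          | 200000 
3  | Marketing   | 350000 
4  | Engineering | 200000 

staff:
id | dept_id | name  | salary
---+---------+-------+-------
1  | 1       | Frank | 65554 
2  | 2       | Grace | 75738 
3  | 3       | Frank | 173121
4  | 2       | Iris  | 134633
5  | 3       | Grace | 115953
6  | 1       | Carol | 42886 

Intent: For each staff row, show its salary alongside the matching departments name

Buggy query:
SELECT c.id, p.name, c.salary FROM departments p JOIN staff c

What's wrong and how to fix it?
Bug: Missing join condition: each staff row is matched to all departments rows instead of just its own

Fix: Specify the join condition linking the foreign key to the parent id

Corrected query:
SELECT c.id, p.name, c.salary FROM departments p JOIN staff c ON c.dept_id = p.id

Result:
id | name      | salary
---+-----------+-------
1  | Finance   | 65554 
2  | HR        | 75738 
3  | Marketing | 173121
4  | HR        | 134633
5  | Marketing | 115953
6  | Finance   | 42886 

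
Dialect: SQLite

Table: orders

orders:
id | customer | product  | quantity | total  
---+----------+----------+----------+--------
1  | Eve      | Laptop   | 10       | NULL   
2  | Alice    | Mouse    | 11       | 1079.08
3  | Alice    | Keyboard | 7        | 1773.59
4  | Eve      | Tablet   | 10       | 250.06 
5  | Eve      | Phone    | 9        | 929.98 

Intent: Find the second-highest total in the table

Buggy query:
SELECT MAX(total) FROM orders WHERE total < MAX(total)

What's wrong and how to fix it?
Bug: MAX(total) on the right of the comparison is an aggregate-in-WHERE error

Fix: Put the inner MAX in a scalar subquery

Corrected query:
SELECT MAX(total) FROM orders WHERE total < (SELECT MAX(total) FROM orders)

Result:
MAX(total)
----------
1079.08   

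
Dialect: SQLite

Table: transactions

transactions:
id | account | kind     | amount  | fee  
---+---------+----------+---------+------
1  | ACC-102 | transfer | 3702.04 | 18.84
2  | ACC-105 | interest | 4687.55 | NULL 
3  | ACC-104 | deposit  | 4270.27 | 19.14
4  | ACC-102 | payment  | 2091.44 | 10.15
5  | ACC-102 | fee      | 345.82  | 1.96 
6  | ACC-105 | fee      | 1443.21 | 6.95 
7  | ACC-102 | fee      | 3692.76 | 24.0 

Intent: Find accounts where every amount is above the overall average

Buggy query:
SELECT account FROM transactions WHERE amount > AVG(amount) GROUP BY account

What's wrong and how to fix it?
Bug: WHERE evaluates per row before aggregation, so AVG() is unavailable

Fix: Use a subquery for AVG and a HAVING MIN(...) filter so the condition holds for every row in the group

Corrected query:
SELECT account FROM transactions GROUP BY account HAVING MIN(amount) > (SELECT AVG(amount) FROM transactions)

Result:
account
-------
ACC-104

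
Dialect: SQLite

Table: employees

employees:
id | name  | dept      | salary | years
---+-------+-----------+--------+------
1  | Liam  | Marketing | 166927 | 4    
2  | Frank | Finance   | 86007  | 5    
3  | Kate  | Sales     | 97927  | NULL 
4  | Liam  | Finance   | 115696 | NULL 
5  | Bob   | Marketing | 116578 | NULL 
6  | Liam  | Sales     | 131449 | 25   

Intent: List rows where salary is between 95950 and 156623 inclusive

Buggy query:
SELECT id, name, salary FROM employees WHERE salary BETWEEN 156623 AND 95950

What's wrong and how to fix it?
Bug: BETWEEN expects the lower bound first; with 156623 AND 95950 the range is empty

Fix: Swap the bounds so the smaller value comes first

Corrected query:
SELECT id, name, salary FROM employees WHERE salary BETWEEN 95950 AND 156623

Result:
id | name | salary
---+------+-------
3  | Kate | 97927 
4  | Liam | 115696
5  | Bob  | 116578
6  | Liam | 131449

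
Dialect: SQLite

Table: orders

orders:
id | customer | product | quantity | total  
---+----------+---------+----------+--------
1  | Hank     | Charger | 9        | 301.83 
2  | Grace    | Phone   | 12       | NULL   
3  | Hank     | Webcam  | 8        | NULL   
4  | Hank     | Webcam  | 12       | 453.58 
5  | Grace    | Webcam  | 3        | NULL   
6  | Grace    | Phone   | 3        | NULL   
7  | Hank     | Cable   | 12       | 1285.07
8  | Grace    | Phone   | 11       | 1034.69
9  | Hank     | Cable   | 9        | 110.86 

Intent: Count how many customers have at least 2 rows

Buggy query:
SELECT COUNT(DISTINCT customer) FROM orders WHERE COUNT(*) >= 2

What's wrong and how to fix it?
Bug: COUNT(*) cannot appear in WHERE; the per-group count doesn't exist yet

Fix: Use a subquery that GROUPs and filters with HAVING, then count its rows

Corrected query:
SELECT COUNT(*) FROM (SELECT customer FROM orders GROUP BY customer HAVING COUNT(*) >= 2)

Result:
COUNT(*)
--------
2       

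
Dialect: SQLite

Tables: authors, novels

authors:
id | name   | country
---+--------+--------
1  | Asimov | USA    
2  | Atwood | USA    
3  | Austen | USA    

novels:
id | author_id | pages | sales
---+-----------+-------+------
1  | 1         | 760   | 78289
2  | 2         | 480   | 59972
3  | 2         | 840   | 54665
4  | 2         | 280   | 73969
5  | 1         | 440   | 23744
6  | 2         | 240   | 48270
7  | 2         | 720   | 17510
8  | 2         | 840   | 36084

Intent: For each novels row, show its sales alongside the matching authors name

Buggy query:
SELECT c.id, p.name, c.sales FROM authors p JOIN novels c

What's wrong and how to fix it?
Bug: Missing join condition: each novels row is matched to all authors rows instead of just its own

Fix: Add ON c.author_id = p.id to the JOIN

Corrected query:
SELECT c.id, p.name, c.sales FROM authors p JOIN novels c ON c.author_id = p.id

Result:
id | name   | sales
---+--------+------
1  | Asimov | 78289
2  | Atwood | 59972
3  | Atwood | 54665
4  | Atwood | 73969
5  | Asimov | 23744
6  | Atwood | 48270
7  | Atwood | 17510
8  | Atwood | 36084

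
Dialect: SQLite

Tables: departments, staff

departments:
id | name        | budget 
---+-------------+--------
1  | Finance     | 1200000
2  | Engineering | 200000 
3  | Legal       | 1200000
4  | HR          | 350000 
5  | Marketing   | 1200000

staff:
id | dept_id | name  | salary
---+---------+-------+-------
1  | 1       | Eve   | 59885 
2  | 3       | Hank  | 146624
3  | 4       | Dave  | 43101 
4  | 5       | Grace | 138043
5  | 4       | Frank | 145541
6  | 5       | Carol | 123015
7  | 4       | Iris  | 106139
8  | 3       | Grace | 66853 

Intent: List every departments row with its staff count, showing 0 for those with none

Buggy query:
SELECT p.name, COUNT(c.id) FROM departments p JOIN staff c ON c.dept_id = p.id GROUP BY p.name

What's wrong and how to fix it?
Bug: INNER JOIN drops departments rows that have no matching staff rows

Fix: Use LEFT JOIN so parents without children still appear (COUNT(c.id) gives 0)

Corrected query:
SELECT p.name, COUNT(c.id) FROM departments p LEFT JOIN staff c ON c.dept_id = p.id GROUP BY p.name

Result:
name        | COUNT(c.id)
------------+------------
Engineering | 0          
Finance     | 1          
HR          | 3          
Legal       | 2          
Marketing   | 2          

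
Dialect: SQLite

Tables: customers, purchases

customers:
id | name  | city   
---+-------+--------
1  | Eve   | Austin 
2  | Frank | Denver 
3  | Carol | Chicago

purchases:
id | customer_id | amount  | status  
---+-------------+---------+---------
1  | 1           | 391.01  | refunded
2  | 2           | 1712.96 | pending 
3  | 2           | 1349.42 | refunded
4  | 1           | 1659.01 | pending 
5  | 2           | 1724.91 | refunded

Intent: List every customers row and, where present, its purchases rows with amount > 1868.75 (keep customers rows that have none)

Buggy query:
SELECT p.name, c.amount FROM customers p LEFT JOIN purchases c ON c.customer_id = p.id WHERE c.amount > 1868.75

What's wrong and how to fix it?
Bug: Filtering c.amount in WHERE discards the NULL rows produced by LEFT JOIN, turning it into an inner join

Fix: Move the right-table condition into the ON clause so unmatched parents are kept

Corrected query:
SELECT p.name, c.amount FROM customers p LEFT JOIN purchases c ON c.customer_id = p.id AND c.amount > 1868.75

Result:
name  | amount
------+-------
Eve   | NULL  
Frank | NULL  
Carol | NULL  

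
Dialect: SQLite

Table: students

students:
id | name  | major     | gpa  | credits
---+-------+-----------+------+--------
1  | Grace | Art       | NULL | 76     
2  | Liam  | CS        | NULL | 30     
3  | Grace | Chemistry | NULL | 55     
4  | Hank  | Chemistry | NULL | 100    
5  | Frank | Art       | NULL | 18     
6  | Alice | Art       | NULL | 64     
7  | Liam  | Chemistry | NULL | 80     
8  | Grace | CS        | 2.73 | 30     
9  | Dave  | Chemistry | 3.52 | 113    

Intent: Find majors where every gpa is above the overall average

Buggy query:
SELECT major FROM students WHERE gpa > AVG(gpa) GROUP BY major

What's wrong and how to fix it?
Bug: AVG() is an aggregate; it can't sit directly in WHERE

Fix: Use a subquery for AVG and a HAVING MIN(...) filter so the condition holds for every row in the group

Corrected query:
SELECT major FROM students GROUP BY major HAVING MIN(gpa) > (SELECT AVG(gpa) FROM students)

Result:
major    
---------
Chemistry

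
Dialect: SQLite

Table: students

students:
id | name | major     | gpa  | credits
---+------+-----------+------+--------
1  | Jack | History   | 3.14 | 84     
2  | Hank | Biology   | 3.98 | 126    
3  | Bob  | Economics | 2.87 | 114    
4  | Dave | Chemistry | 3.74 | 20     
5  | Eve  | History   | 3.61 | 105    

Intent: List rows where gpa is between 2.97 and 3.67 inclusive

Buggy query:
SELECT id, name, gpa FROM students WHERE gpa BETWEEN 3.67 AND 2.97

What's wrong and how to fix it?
Bug: BETWEEN expects the lower bound first; with 3.67 AND 2.97 the range is empty

Fix: Write BETWEEN 2.97 AND 3.67

Corrected query:
SELECT id, name, gpa FROM students WHERE gpa BETWEEN 2.97 AND 3.67

Result:
id | name | gpa 
---+------+-----
1  | Jack | 3.14
5  | Eve  | 3.61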